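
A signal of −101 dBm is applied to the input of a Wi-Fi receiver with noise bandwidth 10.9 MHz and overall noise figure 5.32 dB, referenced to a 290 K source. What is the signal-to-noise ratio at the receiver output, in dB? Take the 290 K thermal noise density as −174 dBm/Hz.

Noise floor: N = −174 + 10 log₁₀(B) + NF
10 log₁₀(1.09×10⁷) = 70.37 dB
N = −174 + 70.37 + 5.32 = −98.31 dBm
SNR = P_sig − N = −101 − (−98.31) = −2.69 dB → −2.7 dB

−2.7 dB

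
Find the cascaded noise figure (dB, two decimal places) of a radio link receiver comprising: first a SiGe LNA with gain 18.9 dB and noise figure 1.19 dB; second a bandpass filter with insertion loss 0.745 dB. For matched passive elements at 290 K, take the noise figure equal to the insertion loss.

1.20 dB

Convert to linear (a loss of L dB is a gain of −L dB): F_i = 10^(NF_i/10), G_i = 10^(G_i,dB/10)
  Stage 1: F_1 = 10^(1.19/10) = 1.315, G_1 = 10^(18.9/10) = 77.62
  Stage 2: F_2 = 10^(0.745/10) = 1.187, G_2 = 10^(−0.745/10) = 0.8424
Friis cascade:
  F = 1.315 + (1.187 − 1)/77.62 = 1.318
NF = 10 log₁₀(1.318) = 1.20 dB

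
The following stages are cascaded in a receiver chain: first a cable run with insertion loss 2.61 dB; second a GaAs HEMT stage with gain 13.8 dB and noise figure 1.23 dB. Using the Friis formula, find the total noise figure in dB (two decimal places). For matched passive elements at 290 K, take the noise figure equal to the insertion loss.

3.84 dB

Convert to linear (a loss of L dB is a gain of −L dB): F_i = 10^(NF_i/10), G_i = 10^(G_i,dB/10)
  Stage 1: F_1 = 10^(2.61/10) = 1.824, G_1 = 10^(−2.61/10) = 0.5483
  Stage 2: F_2 = 10^(1.23/10) = 1.327, G_2 = 10^(13.8/10) = 23.99
Friis cascade:
  F = 1.824 + (1.327 − 1)/0.5483 = 2.421
NF = 10 log₁₀(2.421) = 3.84 dB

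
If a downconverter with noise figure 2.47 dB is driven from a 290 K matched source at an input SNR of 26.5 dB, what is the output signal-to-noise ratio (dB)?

24.03 dB

By definition F = SNR_in/SNR_out, so in dB: SNR_out = SNR_in − NF
SNR_out = 26.5 − 2.47 = 24.03 dB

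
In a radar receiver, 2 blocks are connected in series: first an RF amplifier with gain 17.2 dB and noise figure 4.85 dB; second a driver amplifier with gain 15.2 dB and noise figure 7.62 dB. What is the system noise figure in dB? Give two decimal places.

Convert to linear (a loss of L dB is a gain of −L dB): F_i = 10^(NF_i/10), G_i = 10^(G_i,dB/10)
  Stage 1: F_1 = 10^(4.85/10) = 3.055, G_1 = 10^(17.2/10) = 52.48
  Stage 2: F_2 = 10^(7.62/10) = 5.781, G_2 = 10^(15.2/10) = 33.11
Friis cascade:
  F = 3.055 + (5.781 − 1)/52.48 = 3.146
NF = 10 log₁₀(3.146) = 4.98 dB

4.98 dB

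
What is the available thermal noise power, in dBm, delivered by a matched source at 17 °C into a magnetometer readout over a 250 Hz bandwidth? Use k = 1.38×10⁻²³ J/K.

T = 17 °C + 273.15 = 290.15 K
P_n = kTB = 1.38×10⁻²³ × 290.15 × 2.50×10² = 1.00×10⁻¹⁸ W
In dBm: 10 log₁₀(1.00×10⁻¹⁸ / 10⁻³) = −150.0 dBm

−150.0 dBm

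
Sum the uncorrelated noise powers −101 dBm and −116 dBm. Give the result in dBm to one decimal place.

−100.9 dBm

Convert to linear, add, convert back:
P₁ = 7.94×10⁻¹⁴ W, P₂ = 2.51×10⁻¹⁵ W
P_tot = 8.19×10⁻¹⁴ W → 10 log₁₀(P_tot / 10⁻³) = −100.9 dBm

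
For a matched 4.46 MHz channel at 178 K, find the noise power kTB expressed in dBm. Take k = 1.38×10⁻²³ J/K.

−109.6 dBm

P_n = kTB = 1.38×10⁻²³ × 178 × 4.46×10⁶ = 1.10×10⁻¹⁴ W
In dBm: 10 log₁₀(1.10×10⁻¹⁴ / 10⁻³) = −109.6 dBm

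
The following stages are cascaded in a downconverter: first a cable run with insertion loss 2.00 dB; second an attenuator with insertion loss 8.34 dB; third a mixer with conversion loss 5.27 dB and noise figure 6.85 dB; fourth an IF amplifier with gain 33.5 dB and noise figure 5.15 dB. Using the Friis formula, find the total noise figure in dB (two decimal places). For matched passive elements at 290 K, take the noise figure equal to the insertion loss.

21.31 dB

Convert to linear (a loss of L dB is a gain of −L dB): F_i = 10^(NF_i/10), G_i = 10^(G_i,dB/10)
  Stage 1: F_1 = 10^(2.00/10) = 1.585, G_1 = 10^(−2.00/10) = 0.6310
  Stage 2: F_2 = 10^(8.34/10) = 6.823, G_2 = 10^(−8.34/10) = 0.1466
  Stage 3: F_3 = 10^(6.85/10) = 4.842, G_3 = 10^(−5.27/10) = 0.2972
  Stage 4: F_4 = 10^(5.15/10) = 3.273, G_4 = 10^(33.5/10) = 2239
Friis cascade:
  F = 1.585 + (6.823 − 1)/0.6310 + (4.842 − 1)/0.09247 + (3.273 − 1)/0.02748 = 135.1
NF = 10 log₁₀(135.1) = 21.31 dB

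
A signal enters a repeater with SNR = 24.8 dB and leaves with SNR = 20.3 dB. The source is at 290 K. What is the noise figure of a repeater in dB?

NF (dB) = SNR_in(dB) − SNR_out(dB) when the source is at T₀
NF = 24.8 − 20.3 = 4.5 dB

4.5 dB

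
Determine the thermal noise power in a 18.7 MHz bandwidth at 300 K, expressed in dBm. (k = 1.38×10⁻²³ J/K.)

P_n = kTB = 1.38×10⁻²³ × 300 × 1.87×10⁷ = 7.74×10⁻¹⁴ W
In dBm: 10 log₁₀(7.74×10⁻¹⁴ / 10⁻³) = −101.1 dBm

−101.1 dBm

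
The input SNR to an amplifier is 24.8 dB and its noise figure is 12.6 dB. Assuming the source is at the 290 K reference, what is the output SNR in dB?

12.2 dB

By definition F = SNR_in/SNR_out, so in dB: SNR_out = SNR_in − NF
SNR_out = 24.8 − 12.6 = 12.2 dB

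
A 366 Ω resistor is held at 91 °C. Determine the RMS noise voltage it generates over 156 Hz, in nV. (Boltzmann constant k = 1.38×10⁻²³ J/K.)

T = 91 °C + 273.15 = 364.15 K
V_n = √(4kTRB)
4kTRB = 4 × 1.38×10⁻²³ × 364.15 × 3.66×10² × 1.56×10² = 1.15×10⁻¹⁵ V²
V_n = √(1.15×10⁻¹⁵) = 3.39×10⁻⁸ V = 33.9 nV

33.9 nV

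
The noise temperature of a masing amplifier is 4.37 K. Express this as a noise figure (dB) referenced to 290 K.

0.065 dB

F = 1 + T_e/T₀ = 1 + 4.37/290 = 1.01507
NF = 10 log₁₀(1.01507) = 0.065 dB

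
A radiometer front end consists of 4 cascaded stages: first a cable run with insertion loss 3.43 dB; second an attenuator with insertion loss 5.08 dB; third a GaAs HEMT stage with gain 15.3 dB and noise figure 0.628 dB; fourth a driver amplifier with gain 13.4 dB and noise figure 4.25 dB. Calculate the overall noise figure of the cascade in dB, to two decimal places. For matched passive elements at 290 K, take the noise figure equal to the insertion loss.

9.32 dB

Convert to linear (a loss of L dB is a gain of −L dB): F_i = 10^(NF_i/10), G_i = 10^(G_i,dB/10)
  Stage 1: F_1 = 10^(3.43/10) = 2.203, G_1 = 10^(−3.43/10) = 0.4539
  Stage 2: F_2 = 10^(5.08/10) = 3.221, G_2 = 10^(−5.08/10) = 0.3105
  Stage 3: F_3 = 10^(0.628/10) = 1.156, G_3 = 10^(15.3/10) = 33.88
  Stage 4: F_4 = 10^(4.25/10) = 2.661, G_4 = 10^(13.4/10) = 21.88
Friis cascade:
  F = 2.203 + (3.221 − 1)/0.4539 + (1.156 − 1)/0.1409 + (2.661 − 1)/4.775 = 8.548
NF = 10 log₁₀(8.548) = 9.32 dB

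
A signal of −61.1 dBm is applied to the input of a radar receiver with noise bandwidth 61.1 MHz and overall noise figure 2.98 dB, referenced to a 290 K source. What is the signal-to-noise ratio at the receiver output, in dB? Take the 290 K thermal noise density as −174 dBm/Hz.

32.1 dB

Noise floor: N = −174 + 10 log₁₀(B) + NF
10 log₁₀(6.11×10⁷) = 77.86 dB
N = −174 + 77.86 + 2.98 = −93.16 dBm
SNR = P_sig − N = −61.1 − (−93.16) = 32.06 dB → 32.1 dB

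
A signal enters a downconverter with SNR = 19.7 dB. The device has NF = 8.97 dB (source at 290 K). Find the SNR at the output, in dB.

By definition F = SNR_in/SNR_out, so in dB: SNR_out = SNR_in − NF
SNR_out = 19.7 − 8.97 = 10.73 dB

10.73 dB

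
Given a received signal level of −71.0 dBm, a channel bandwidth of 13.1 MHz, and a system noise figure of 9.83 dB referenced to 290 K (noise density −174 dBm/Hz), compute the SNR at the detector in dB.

Noise floor: N = −174 + 10 log₁₀(B) + NF
10 log₁₀(1.31×10⁷) = 71.17 dB
N = −174 + 71.17 + 9.83 = −93.00 dBm
SNR = P_sig − N = −71.0 − (−93.00) = 22.00 dB → 22.0 dB

22.0 dB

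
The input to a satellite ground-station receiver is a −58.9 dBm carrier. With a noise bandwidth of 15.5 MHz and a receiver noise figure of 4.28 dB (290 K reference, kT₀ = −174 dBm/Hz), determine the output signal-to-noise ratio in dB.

38.9 dB

Noise floor: N = −174 + 10 log₁₀(B) + NF
10 log₁₀(1.55×10⁷) = 71.9 dB
N = −174 + 71.9 + 4.28 = −97.82 dBm
SNR = P_sig − N = −58.9 − (−97.82) = 38.92 dB → 38.9 dB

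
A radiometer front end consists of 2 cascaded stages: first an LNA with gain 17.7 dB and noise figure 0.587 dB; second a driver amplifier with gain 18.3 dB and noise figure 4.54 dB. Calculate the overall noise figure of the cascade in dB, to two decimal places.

Convert to linear (a loss of L dB is a gain of −L dB): F_i = 10^(NF_i/10), G_i = 10^(G_i,dB/10)
  Stage 1: F_1 = 10^(0.587/10) = 1.145, G_1 = 10^(17.7/10) = 58.88
  Stage 2: F_2 = 10^(4.54/10) = 2.844, G_2 = 10^(18.3/10) = 67.61
Friis cascade:
  F = 1.145 + (2.844 − 1)/58.88 = 1.176
NF = 10 log₁₀(1.176) = 0.70 dB

0.70 dB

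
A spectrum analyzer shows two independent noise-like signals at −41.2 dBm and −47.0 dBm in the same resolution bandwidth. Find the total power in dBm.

Convert to linear, add, convert back:
P₁ = 7.59×10⁻⁸ W, P₂ = 2.00×10⁻⁸ W
P_tot = 9.58×10⁻⁸ W → 10 log₁₀(P_tot / 10⁻³) = −40.2 dBm

−40.2 dBm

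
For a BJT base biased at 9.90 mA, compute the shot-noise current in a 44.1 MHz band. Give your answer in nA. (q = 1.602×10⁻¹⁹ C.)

374 nA

I_n = √(2qI·B)
2qI·B = 2 × 1.602×10⁻¹⁹ × 9.90×10⁻³ × 4.41×10⁷ = 1.40×10⁻¹³ A²
I_n = √(1.40×10⁻¹³) = 3.74×10⁻⁷ A = 374 nA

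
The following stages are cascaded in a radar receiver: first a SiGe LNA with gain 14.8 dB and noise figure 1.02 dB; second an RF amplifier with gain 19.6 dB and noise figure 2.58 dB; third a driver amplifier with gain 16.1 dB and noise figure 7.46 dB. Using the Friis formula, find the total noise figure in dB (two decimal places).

1.12 dB

Convert to linear (a loss of L dB is a gain of −L dB): F_i = 10^(NF_i/10), G_i = 10^(G_i,dB/10)
  Stage 1: F_1 = 10^(1.02/10) = 1.265, G_1 = 10^(14.8/10) = 30.20
  Stage 2: F_2 = 10^(2.58/10) = 1.811, G_2 = 10^(19.6/10) = 91.20
  Stage 3: F_3 = 10^(7.46/10) = 5.572, G_3 = 10^(16.1/10) = 40.74
Friis cascade:
  F = 1.265 + (1.811 − 1)/30.20 + (5.572 − 1)/2754 = 1.293
NF = 10 log₁₀(1.293) = 1.12 dB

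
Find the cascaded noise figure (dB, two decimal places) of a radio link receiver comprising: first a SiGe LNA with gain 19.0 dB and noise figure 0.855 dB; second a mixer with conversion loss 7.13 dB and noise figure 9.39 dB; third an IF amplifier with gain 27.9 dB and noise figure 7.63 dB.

Convert to linear (a loss of L dB is a gain of −L dB): F_i = 10^(NF_i/10), G_i = 10^(G_i,dB/10)
  Stage 1: F_1 = 10^(0.855/10) = 1.218, G_1 = 10^(19.0/10) = 79.43
  Stage 2: F_2 = 10^(9.39/10) = 8.690, G_2 = 10^(−7.13/10) = 0.1936
  Stage 3: F_3 = 10^(7.63/10) = 5.794, G_3 = 10^(27.9/10) = 616.6
Friis cascade:
  F = 1.218 + (8.690 − 1)/79.43 + (5.794 − 1)/15.38 = 1.626
NF = 10 log₁₀(1.626) = 2.11 dB

2.11 dB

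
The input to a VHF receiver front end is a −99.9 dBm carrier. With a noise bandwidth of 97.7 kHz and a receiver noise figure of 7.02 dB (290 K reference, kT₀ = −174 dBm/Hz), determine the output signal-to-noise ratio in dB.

17.2 dB

Noise floor: N = −174 + 10 log₁₀(B) + NF
10 log₁₀(9.77×10⁴) = 49.9 dB
N = −174 + 49.9 + 7.02 = −117.08 dBm
SNR = P_sig − N = −99.9 − (−117.08) = 17.18 dB → 17.2 dB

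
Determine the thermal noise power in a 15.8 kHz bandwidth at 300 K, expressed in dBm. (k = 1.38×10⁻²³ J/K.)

−131.8 dBm

P_n = kTB = 1.38×10⁻²³ × 300 × 1.58×10⁴ = 6.54×10⁻¹⁷ W
In dBm: 10 log₁₀(6.54×10⁻¹⁷ / 10⁻³) = −131.8 dBm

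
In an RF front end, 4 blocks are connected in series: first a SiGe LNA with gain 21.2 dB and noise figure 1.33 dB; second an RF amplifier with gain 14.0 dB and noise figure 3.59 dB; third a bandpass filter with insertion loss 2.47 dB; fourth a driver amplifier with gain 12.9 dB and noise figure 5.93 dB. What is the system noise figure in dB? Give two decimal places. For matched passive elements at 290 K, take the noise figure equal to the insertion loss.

1.37 dB

Convert to linear (a loss of L dB is a gain of −L dB): F_i = 10^(NF_i/10), G_i = 10^(G_i,dB/10)
  Stage 1: F_1 = 10^(1.33/10) = 1.358, G_1 = 10^(21.2/10) = 131.8
  Stage 2: F_2 = 10^(3.59/10) = 2.286, G_2 = 10^(14.0/10) = 25.12
  Stage 3: F_3 = 10^(2.47/10) = 1.766, G_3 = 10^(−2.47/10) = 0.5662
  Stage 4: F_4 = 10^(5.93/10) = 3.917, G_4 = 10^(12.9/10) = 19.50
Friis cascade:
  F = 1.358 + (2.286 − 1)/131.8 + (1.766 − 1)/3311 + (3.917 − 1)/1875 = 1.370
NF = 10 log₁₀(1.370) = 1.37 dB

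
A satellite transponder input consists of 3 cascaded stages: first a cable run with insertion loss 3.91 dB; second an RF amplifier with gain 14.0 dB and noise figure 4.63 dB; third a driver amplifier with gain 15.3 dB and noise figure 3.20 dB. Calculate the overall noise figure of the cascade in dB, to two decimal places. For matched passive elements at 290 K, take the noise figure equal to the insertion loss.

Convert to linear (a loss of L dB is a gain of −L dB): F_i = 10^(NF_i/10), G_i = 10^(G_i,dB/10)
  Stage 1: F_1 = 10^(3.91/10) = 2.460, G_1 = 10^(−3.91/10) = 0.4064
  Stage 2: F_2 = 10^(4.63/10) = 2.904, G_2 = 10^(14.0/10) = 25.12
  Stage 3: F_3 = 10^(3.20/10) = 2.089, G_3 = 10^(15.3/10) = 33.88
Friis cascade:
  F = 2.460 + (2.904 − 1)/0.4064 + (2.089 − 1)/10.21 = 7.252
NF = 10 log₁₀(7.252) = 8.60 dB

8.60 dB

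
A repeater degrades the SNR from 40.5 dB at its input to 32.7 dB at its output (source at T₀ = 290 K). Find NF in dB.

NF (dB) = SNR_in(dB) − SNR_out(dB) when the source is at T₀
NF = 40.5 − 32.7 = 7.8 dB

7.8 dB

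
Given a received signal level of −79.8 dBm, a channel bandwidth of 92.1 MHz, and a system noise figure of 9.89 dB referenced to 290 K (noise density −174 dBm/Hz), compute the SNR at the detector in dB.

Noise floor: N = −174 + 10 log₁₀(B) + NF
10 log₁₀(9.21×10⁷) = 79.64 dB
N = −174 + 79.64 + 9.89 = −84.47 dBm
SNR = P_sig − N = −79.8 − (−84.47) = 4.67 dB → 4.7 dB

4.7 dB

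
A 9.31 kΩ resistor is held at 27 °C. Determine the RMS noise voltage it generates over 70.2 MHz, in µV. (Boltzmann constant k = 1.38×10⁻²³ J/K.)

104 µV

T = 27 °C + 273.15 = 300.15 K
V_n = √(4kTRB)
4kTRB = 4 × 1.38×10⁻²³ × 300.15 × 9.31×10³ × 7.02×10⁷ = 1.08×10⁻⁸ V²
V_n = √(1.08×10⁻⁸) = 1.04×10⁻⁴ V = 104 µV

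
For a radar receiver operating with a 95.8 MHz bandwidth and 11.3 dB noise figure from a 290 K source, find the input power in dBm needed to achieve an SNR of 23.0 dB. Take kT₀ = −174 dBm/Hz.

Sensitivity = −174 + 10 log₁₀(B) + NF + SNR_min
= −174 + 79.81 + 11.3 + 23.0
= −59.89 dBm → −59.9 dBm

−59.9 dBm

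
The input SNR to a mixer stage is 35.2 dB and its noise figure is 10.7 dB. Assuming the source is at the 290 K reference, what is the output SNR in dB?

24.5 dB

By definition F = SNR_in/SNR_out, so in dB: SNR_out = SNR_in − NF
SNR_out = 35.2 − 10.7 = 24.5 dB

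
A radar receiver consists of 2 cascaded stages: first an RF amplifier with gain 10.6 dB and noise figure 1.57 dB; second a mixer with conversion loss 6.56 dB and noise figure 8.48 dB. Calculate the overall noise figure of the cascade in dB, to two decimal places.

2.93 dB

Convert to linear (a loss of L dB is a gain of −L dB): F_i = 10^(NF_i/10), G_i = 10^(G_i,dB/10)
  Stage 1: F_1 = 10^(1.57/10) = 1.435, G_1 = 10^(10.6/10) = 11.48
  Stage 2: F_2 = 10^(8.48/10) = 7.047, G_2 = 10^(−6.56/10) = 0.2208
Friis cascade:
  F = 1.435 + (7.047 − 1)/11.48 = 1.962
NF = 10 log₁₀(1.962) = 2.93 dB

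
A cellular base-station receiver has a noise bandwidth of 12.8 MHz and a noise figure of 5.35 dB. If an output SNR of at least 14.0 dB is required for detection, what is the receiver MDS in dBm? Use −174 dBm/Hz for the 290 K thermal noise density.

Sensitivity = −174 + 10 log₁₀(B) + NF + SNR_min
= −174 + 71.07 + 5.35 + 14.0
= −83.58 dBm → −83.6 dBm

−83.6 dBm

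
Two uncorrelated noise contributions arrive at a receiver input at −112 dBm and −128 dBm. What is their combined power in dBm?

Convert to linear, add, convert back:
P₁ = 6.31×10⁻¹⁵ W, P₂ = 1.58×10⁻¹⁶ W
P_tot = 6.47×10⁻¹⁵ W → 10 log₁₀(P_tot / 10⁻³) = −111.9 dBm

−111.9 dBm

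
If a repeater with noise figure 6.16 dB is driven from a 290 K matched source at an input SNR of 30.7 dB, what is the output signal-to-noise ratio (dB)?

By definition F = SNR_in/SNR_out, so in dB: SNR_out = SNR_in − NF
SNR_out = 30.7 − 6.16 = 24.54 dB

24.54 dB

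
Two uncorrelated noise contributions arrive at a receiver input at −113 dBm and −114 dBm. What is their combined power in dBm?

Convert to linear, add, convert back:
P₁ = 5.01×10⁻¹⁵ W, P₂ = 3.98×10⁻¹⁵ W
P_tot = 8.99×10⁻¹⁵ W → 10 log₁₀(P_tot / 10⁻³) = −110.5 dBm

−110.5 dBm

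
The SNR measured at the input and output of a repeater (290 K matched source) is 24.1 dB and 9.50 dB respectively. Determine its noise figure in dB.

NF (dB) = SNR_in(dB) − SNR_out(dB) when the source is at T₀
NF = 24.1 − 9.50 = 14.60 dB

14.60 dB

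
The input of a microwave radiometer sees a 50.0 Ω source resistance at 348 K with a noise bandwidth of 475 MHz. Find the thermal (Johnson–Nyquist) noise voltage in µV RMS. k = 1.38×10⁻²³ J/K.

V_n = √(4kTRB)
4kTRB = 4 × 1.38×10⁻²³ × 348 × 5.00×10¹ × 4.75×10⁸ = 4.56×10⁻¹⁰ V²
V_n = √(4.56×10⁻¹⁰) = 2.14×10⁻⁵ V = 21.4 µV

21.4 µV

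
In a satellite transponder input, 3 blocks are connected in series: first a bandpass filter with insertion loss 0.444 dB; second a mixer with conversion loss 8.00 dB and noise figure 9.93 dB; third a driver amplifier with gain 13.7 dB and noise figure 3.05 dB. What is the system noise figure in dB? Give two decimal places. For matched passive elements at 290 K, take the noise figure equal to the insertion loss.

Convert to linear (a loss of L dB is a gain of −L dB): F_i = 10^(NF_i/10), G_i = 10^(G_i,dB/10)
  Stage 1: F_1 = 10^(0.444/10) = 1.108, G_1 = 10^(−0.444/10) = 0.9028
  Stage 2: F_2 = 10^(9.93/10) = 9.840, G_2 = 10^(−8.00/10) = 0.1585
  Stage 3: F_3 = 10^(3.05/10) = 2.018, G_3 = 10^(13.7/10) = 23.44
Friis cascade:
  F = 1.108 + (9.840 − 1)/0.9028 + (2.018 − 1)/0.1431 = 18.02
NF = 10 log₁₀(18.02) = 12.56 dB

12.56 dB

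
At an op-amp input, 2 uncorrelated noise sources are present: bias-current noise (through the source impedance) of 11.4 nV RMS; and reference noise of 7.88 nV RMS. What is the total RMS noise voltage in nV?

Uncorrelated sources add in power (mean-square): V_tot = √(ΣV_i²)
V_tot = √[(1.14×10⁻⁸)² + (7.88×10⁻⁹)²] = 1.39×10⁻⁸ V = 13.9 nV

13.9 nV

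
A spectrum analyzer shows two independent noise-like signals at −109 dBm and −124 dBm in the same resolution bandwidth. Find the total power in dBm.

Convert to linear, add, convert back:
P₁ = 1.26×10⁻¹⁴ W, P₂ = 3.98×10⁻¹⁶ W
P_tot = 1.30×10⁻¹⁴ W → 10 log₁₀(P_tot / 10⁻³) = −108.9 dBm

−108.9 dBm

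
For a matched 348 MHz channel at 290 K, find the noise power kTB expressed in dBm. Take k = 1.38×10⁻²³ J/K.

−88.6 dBm

P_n = kTB = 1.38×10⁻²³ × 290 × 3.48×10⁸ = 1.39×10⁻¹² W
In dBm: 10 log₁₀(1.39×10⁻¹² / 10⁻³) = −88.6 dBm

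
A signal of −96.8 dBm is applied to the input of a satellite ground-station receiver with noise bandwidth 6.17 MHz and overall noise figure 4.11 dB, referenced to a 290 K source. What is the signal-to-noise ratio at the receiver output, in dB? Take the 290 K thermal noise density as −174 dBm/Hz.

Noise floor: N = −174 + 10 log₁₀(B) + NF
10 log₁₀(6.17×10⁶) = 67.9 dB
N = −174 + 67.9 + 4.11 = −101.99 dBm
SNR = P_sig − N = −96.8 − (−101.99) = 5.19 dB → 5.2 dB

5.2 dB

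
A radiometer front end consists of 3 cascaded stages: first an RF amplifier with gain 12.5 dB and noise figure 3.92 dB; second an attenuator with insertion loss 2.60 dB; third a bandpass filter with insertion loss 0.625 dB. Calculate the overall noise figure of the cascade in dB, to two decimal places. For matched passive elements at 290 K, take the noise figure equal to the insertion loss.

4.03 dB

Convert to linear (a loss of L dB is a gain of −L dB): F_i = 10^(NF_i/10), G_i = 10^(G_i,dB/10)
  Stage 1: F_1 = 10^(3.92/10) = 2.466, G_1 = 10^(12.5/10) = 17.78
  Stage 2: F_2 = 10^(2.60/10) = 1.820, G_2 = 10^(−2.60/10) = 0.5495
  Stage 3: F_3 = 10^(0.625/10) = 1.155, G_3 = 10^(−0.625/10) = 0.8660
Friis cascade:
  F = 2.466 + (1.820 − 1)/17.78 + (1.155 − 1)/9.772 = 2.528
NF = 10 log₁₀(2.528) = 4.03 dB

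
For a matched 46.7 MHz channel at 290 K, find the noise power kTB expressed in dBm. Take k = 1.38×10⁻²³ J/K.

−97.3 dBm

P_n = kTB = 1.38×10⁻²³ × 290 × 4.67×10⁷ = 1.87×10⁻¹³ W
In dBm: 10 log₁₀(1.87×10⁻¹³ / 10⁻³) = −97.3 dBm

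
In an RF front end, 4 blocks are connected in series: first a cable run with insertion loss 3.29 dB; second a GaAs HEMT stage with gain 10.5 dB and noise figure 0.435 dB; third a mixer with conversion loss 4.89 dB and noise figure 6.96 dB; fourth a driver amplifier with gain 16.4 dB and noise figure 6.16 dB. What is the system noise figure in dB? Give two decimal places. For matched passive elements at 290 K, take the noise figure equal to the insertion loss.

Convert to linear (a loss of L dB is a gain of −L dB): F_i = 10^(NF_i/10), G_i = 10^(G_i,dB/10)
  Stage 1: F_1 = 10^(3.29/10) = 2.133, G_1 = 10^(−3.29/10) = 0.4688
  Stage 2: F_2 = 10^(0.435/10) = 1.105, G_2 = 10^(10.5/10) = 11.22
  Stage 3: F_3 = 10^(6.96/10) = 4.966, G_3 = 10^(−4.89/10) = 0.3243
  Stage 4: F_4 = 10^(6.16/10) = 4.130, G_4 = 10^(16.4/10) = 43.65
Friis cascade:
  F = 2.133 + (1.105 − 1)/0.4688 + (4.966 − 1)/5.260 + (4.130 − 1)/1.706 = 4.947
NF = 10 log₁₀(4.947) = 6.94 dB

6.94 dB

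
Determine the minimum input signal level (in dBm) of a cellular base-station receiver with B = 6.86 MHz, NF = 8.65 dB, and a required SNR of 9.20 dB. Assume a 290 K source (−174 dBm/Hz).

−87.8 dBm

Sensitivity = −174 + 10 log₁₀(B) + NF + SNR_min
= −174 + 68.36 + 8.65 + 9.20
= −87.79 dBm → −87.8 dBm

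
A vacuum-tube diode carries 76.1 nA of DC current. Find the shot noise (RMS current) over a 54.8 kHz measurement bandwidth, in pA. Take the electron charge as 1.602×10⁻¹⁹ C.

36.6 pA

I_n = √(2qI·B)
2qI·B = 2 × 1.602×10⁻¹⁹ × 7.61×10⁻⁸ × 5.48×10⁴ = 1.34×10⁻²¹ A²
I_n = √(1.34×10⁻²¹) = 3.66×10⁻¹¹ A = 36.6 pA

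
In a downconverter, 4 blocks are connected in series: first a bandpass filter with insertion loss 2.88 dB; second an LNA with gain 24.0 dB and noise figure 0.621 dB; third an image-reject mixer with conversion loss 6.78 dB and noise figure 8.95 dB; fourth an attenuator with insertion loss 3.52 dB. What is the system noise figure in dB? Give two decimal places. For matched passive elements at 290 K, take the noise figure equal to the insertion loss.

Convert to linear (a loss of L dB is a gain of −L dB): F_i = 10^(NF_i/10), G_i = 10^(G_i,dB/10)
  Stage 1: F_1 = 10^(2.88/10) = 1.941, G_1 = 10^(−2.88/10) = 0.5152
  Stage 2: F_2 = 10^(0.621/10) = 1.154, G_2 = 10^(24.0/10) = 251.2
  Stage 3: F_3 = 10^(8.95/10) = 7.852, G_3 = 10^(−6.78/10) = 0.2099
  Stage 4: F_4 = 10^(3.52/10) = 2.249, G_4 = 10^(−3.52/10) = 0.4446
Friis cascade:
  F = 1.941 + (1.154 − 1)/0.5152 + (7.852 − 1)/129.4 + (2.249 − 1)/27.16 = 2.338
NF = 10 log₁₀(2.338) = 3.69 dB

3.69 dB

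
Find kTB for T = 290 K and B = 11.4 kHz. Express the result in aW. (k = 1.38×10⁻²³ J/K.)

P_n = kTB = 1.38×10⁻²³ × 290 × 1.14×10⁴ = 4.56×10⁻¹⁷ W = 45.6 aW

45.6 aW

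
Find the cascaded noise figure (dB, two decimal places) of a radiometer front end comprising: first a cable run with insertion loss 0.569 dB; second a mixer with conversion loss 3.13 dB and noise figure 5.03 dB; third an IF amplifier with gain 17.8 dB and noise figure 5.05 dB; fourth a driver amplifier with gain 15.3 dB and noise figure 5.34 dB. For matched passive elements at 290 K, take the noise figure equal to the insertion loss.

Convert to linear (a loss of L dB is a gain of −L dB): F_i = 10^(NF_i/10), G_i = 10^(G_i,dB/10)
  Stage 1: F_1 = 10^(0.569/10) = 1.140, G_1 = 10^(−0.569/10) = 0.8772
  Stage 2: F_2 = 10^(5.03/10) = 3.184, G_2 = 10^(−3.13/10) = 0.4864
  Stage 3: F_3 = 10^(5.05/10) = 3.199, G_3 = 10^(17.8/10) = 60.26
  Stage 4: F_4 = 10^(5.34/10) = 3.420, G_4 = 10^(15.3/10) = 33.88
Friis cascade:
  F = 1.140 + (3.184 − 1)/0.8772 + (3.199 − 1)/0.4267 + (3.420 − 1)/25.71 = 8.878
NF = 10 log₁₀(8.878) = 9.48 dB

9.48 dB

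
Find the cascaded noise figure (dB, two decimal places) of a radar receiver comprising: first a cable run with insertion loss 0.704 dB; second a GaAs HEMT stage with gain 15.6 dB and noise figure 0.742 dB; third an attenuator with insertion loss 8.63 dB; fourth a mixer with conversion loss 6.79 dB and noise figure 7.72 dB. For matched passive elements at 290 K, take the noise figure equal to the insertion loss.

Convert to linear (a loss of L dB is a gain of −L dB): F_i = 10^(NF_i/10), G_i = 10^(G_i,dB/10)
  Stage 1: F_1 = 10^(0.704/10) = 1.176, G_1 = 10^(−0.704/10) = 0.8504
  Stage 2: F_2 = 10^(0.742/10) = 1.186, G_2 = 10^(15.6/10) = 36.31
  Stage 3: F_3 = 10^(8.63/10) = 7.295, G_3 = 10^(−8.63/10) = 0.1371
  Stage 4: F_4 = 10^(7.72/10) = 5.916, G_4 = 10^(−6.79/10) = 0.2094
Friis cascade:
  F = 1.176 + (1.186 − 1)/0.8504 + (7.295 − 1)/30.87 + (5.916 − 1)/4.233 = 2.760
NF = 10 log₁₀(2.760) = 4.41 dB

4.41 dB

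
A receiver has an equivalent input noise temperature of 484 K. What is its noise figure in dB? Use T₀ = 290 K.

F = 1 + T_e/T₀ = 1 + 484/290 = 2.66897
NF = 10 log₁₀(2.66897) = 4.26 dB

4.26 dB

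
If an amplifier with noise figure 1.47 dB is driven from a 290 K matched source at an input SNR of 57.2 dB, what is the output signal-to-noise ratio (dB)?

By definition F = SNR_in/SNR_out, so in dB: SNR_out = SNR_in − NF
SNR_out = 57.2 − 1.47 = 55.73 dB

55.73 dB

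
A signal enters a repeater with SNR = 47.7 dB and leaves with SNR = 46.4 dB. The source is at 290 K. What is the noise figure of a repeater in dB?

NF (dB) = SNR_in(dB) − SNR_out(dB) when the source is at T₀
NF = 47.7 − 46.4 = 1.3 dB

1.3 dB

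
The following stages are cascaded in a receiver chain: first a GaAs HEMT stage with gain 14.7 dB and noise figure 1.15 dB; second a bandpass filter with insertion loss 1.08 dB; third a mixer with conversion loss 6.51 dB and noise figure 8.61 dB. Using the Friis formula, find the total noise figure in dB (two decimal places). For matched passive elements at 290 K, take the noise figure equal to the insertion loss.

2.00 dB

Convert to linear (a loss of L dB is a gain of −L dB): F_i = 10^(NF_i/10), G_i = 10^(G_i,dB/10)
  Stage 1: F_1 = 10^(1.15/10) = 1.303, G_1 = 10^(14.7/10) = 29.51
  Stage 2: F_2 = 10^(1.08/10) = 1.282, G_2 = 10^(−1.08/10) = 0.7798
  Stage 3: F_3 = 10^(8.61/10) = 7.261, G_3 = 10^(−6.51/10) = 0.2234
Friis cascade:
  F = 1.303 + (1.282 − 1)/29.51 + (7.261 − 1)/23.01 = 1.585
NF = 10 log₁₀(1.585) = 2.00 dB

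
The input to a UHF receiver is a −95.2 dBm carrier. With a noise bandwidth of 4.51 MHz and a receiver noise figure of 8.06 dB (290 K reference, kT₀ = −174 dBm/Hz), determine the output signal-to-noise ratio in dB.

Noise floor: N = −174 + 10 log₁₀(B) + NF
10 log₁₀(4.51×10⁶) = 66.54 dB
N = −174 + 66.54 + 8.06 = −99.40 dBm
SNR = P_sig − N = −95.2 − (−99.40) = 4.20 dB → 4.2 dB

4.2 dB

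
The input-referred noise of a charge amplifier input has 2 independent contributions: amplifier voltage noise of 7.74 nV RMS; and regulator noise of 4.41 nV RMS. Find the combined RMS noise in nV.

8.91 nV

Uncorrelated sources add in power (mean-square): V_tot = √(ΣV_i²)
V_tot = √[(7.74×10⁻⁹)² + (4.41×10⁻⁹)²] = 8.91×10⁻⁹ V = 8.91 nV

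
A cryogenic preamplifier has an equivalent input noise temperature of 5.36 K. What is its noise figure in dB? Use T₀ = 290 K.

0.080 dB

F = 1 + T_e/T₀ = 1 + 5.36/290 = 1.01848
NF = 10 log₁₀(1.01848) = 0.080 dB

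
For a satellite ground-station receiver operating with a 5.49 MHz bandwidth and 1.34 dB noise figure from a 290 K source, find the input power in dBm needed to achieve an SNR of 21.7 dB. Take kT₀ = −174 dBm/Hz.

Sensitivity = −174 + 10 log₁₀(B) + NF + SNR_min
= −174 + 67.4 + 1.34 + 21.7
= −83.56 dBm → −83.6 dBm

−83.6 dBm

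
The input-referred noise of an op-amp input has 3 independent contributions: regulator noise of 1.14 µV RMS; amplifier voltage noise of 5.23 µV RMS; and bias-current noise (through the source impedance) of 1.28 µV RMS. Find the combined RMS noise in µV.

5.50 µV

Uncorrelated sources add in power (mean-square): V_tot = √(ΣV_i²)
V_tot = √[(1.14×10⁻⁶)² + (5.23×10⁻⁶)² + (1.28×10⁻⁶)²] = 5.50×10⁻⁶ V = 5.50 µV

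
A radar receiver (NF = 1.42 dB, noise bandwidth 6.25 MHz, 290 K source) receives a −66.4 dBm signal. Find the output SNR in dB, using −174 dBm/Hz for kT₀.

38.2 dB

Noise floor: N = −174 + 10 log₁₀(B) + NF
10 log₁₀(6.25×10⁶) = 67.96 dB
N = −174 + 67.96 + 1.42 = −104.62 dBm
SNR = P_sig − N = −66.4 − (−104.62) = 38.22 dB → 38.2 dB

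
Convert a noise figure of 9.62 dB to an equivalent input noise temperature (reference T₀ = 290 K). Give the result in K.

F = 10^(9.62/10) = 9.1622
T_e = (F − 1)·T₀ = (9.1622 − 1) × 290 = 2367 K

2367 K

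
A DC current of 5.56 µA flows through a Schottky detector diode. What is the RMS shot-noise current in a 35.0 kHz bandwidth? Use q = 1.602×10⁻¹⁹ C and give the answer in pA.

I_n = √(2qI·B)
2qI·B = 2 × 1.602×10⁻¹⁹ × 5.56×10⁻⁶ × 3.50×10⁴ = 6.23×10⁻²⁰ A²
I_n = √(6.23×10⁻²⁰) = 2.50×10⁻¹⁰ A = 250 pA

250 pA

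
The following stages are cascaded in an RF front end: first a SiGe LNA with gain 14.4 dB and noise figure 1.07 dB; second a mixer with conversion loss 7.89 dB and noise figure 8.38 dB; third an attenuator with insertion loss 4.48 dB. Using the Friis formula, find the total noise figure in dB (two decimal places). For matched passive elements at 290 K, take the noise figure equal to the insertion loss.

2.78 dB

Convert to linear (a loss of L dB is a gain of −L dB): F_i = 10^(NF_i/10), G_i = 10^(G_i,dB/10)
  Stage 1: F_1 = 10^(1.07/10) = 1.279, G_1 = 10^(14.4/10) = 27.54
  Stage 2: F_2 = 10^(8.38/10) = 6.887, G_2 = 10^(−7.89/10) = 0.1626
  Stage 3: F_3 = 10^(4.48/10) = 2.805, G_3 = 10^(−4.48/10) = 0.3565
Friis cascade:
  F = 1.279 + (6.887 − 1)/27.54 + (2.805 − 1)/4.477 = 1.896
NF = 10 log₁₀(1.896) = 2.78 dB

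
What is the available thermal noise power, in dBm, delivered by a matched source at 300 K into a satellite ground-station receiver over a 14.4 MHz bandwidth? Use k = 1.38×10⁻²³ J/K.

−102.2 dBm

P_n = kTB = 1.38×10⁻²³ × 300 × 1.44×10⁷ = 5.96×10⁻¹⁴ W
In dBm: 10 log₁₀(5.96×10⁻¹⁴ / 10⁻³) = −102.2 dBm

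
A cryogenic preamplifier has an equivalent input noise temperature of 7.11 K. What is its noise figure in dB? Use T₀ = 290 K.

F = 1 + T_e/T₀ = 1 + 7.11/290 = 1.02452
NF = 10 log₁₀(1.02452) = 0.105 dB

0.105 dB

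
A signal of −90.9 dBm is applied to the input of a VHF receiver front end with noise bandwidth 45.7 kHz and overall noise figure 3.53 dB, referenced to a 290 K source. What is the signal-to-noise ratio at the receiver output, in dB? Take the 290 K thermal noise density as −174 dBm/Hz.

33.0 dB

Noise floor: N = −174 + 10 log₁₀(B) + NF
10 log₁₀(4.57×10⁴) = 46.6 dB
N = −174 + 46.6 + 3.53 = −123.87 dBm
SNR = P_sig − N = −90.9 − (−123.87) = 32.97 dB → 33.0 dB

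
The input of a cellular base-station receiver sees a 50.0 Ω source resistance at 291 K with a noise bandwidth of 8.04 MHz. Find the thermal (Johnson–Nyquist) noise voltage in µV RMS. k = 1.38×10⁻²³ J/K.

2.54 µV

V_n = √(4kTRB)
4kTRB = 4 × 1.38×10⁻²³ × 291 × 5.00×10¹ × 8.04×10⁶ = 6.46×10⁻¹² V²
V_n = √(6.46×10⁻¹²) = 2.54×10⁻⁶ V = 2.54 µV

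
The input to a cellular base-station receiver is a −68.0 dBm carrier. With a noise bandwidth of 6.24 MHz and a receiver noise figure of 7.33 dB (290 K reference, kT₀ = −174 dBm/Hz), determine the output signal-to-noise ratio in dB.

Noise floor: N = −174 + 10 log₁₀(B) + NF
10 log₁₀(6.24×10⁶) = 67.95 dB
N = −174 + 67.95 + 7.33 = −98.72 dBm
SNR = P_sig − N = −68.0 − (−98.72) = 30.72 dB → 30.7 dB

30.7 dB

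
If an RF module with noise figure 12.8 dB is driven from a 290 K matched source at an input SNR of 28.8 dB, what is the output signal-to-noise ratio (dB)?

By definition F = SNR_in/SNR_out, so in dB: SNR_out = SNR_in − NF
SNR_out = 28.8 − 12.8 = 16.0 dB

16.0 dB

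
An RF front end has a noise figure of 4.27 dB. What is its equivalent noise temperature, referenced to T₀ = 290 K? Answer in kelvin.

485 K

F = 10^(4.27/10) = 2.67301
T_e = (F − 1)·T₀ = (2.67301 − 1) × 290 = 485 K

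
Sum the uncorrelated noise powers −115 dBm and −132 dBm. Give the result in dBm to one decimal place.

Convert to linear, add, convert back:
P₁ = 3.16×10⁻¹⁵ W, P₂ = 6.31×10⁻¹⁷ W
P_tot = 3.23×10⁻¹⁵ W → 10 log₁₀(P_tot / 10⁻³) = −114.9 dBm

−114.9 dBm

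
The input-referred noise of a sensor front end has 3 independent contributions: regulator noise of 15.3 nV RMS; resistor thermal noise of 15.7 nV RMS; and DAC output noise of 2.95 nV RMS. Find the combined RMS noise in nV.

22.1 nV

Uncorrelated sources add in power (mean-square): V_tot = √(ΣV_i²)
V_tot = √[(1.53×10⁻⁸)² + (1.57×10⁻⁸)² + (2.95×10⁻⁹)²] = 2.21×10⁻⁸ V = 22.1 nV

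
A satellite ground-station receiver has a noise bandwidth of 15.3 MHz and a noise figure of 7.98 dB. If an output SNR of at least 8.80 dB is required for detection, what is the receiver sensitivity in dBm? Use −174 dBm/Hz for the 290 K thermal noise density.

−85.4 dBm

Sensitivity = −174 + 10 log₁₀(B) + NF + SNR_min
= −174 + 71.85 + 7.98 + 8.80
= −85.37 dBm → −85.4 dBm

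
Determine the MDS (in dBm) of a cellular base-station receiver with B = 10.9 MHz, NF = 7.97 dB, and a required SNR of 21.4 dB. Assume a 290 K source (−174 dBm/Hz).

−74.3 dBm

Sensitivity = −174 + 10 log₁₀(B) + NF + SNR_min
= −174 + 70.37 + 7.97 + 21.4
= −74.26 dBm → −74.3 dBm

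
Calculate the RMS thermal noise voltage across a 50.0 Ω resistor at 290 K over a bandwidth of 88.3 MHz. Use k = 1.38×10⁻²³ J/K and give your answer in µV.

8.41 µV

V_n = √(4kTRB)
4kTRB = 4 × 1.38×10⁻²³ × 290 × 5.00×10¹ × 8.83×10⁷ = 7.07×10⁻¹¹ V²
V_n = √(7.07×10⁻¹¹) = 8.41×10⁻⁶ V = 8.41 µV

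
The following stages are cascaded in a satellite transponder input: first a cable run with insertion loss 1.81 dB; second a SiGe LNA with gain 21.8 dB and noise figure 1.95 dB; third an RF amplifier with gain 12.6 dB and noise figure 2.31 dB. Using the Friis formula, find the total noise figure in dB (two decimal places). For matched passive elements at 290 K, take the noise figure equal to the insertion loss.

Convert to linear (a loss of L dB is a gain of −L dB): F_i = 10^(NF_i/10), G_i = 10^(G_i,dB/10)
  Stage 1: F_1 = 10^(1.81/10) = 1.517, G_1 = 10^(−1.81/10) = 0.6592
  Stage 2: F_2 = 10^(1.95/10) = 1.567, G_2 = 10^(21.8/10) = 151.4
  Stage 3: F_3 = 10^(2.31/10) = 1.702, G_3 = 10^(12.6/10) = 18.20
Friis cascade:
  F = 1.517 + (1.567 − 1)/0.6592 + (1.702 − 1)/99.77 = 2.384
NF = 10 log₁₀(2.384) = 3.77 dB

3.77 dB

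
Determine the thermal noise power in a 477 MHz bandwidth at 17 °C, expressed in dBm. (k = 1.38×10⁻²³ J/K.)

T = 17 °C + 273.15 = 290.15 K
P_n = kTB = 1.38×10⁻²³ × 290.15 × 4.77×10⁸ = 1.91×10⁻¹² W
In dBm: 10 log₁₀(1.91×10⁻¹² / 10⁻³) = −87.2 dBm

−87.2 dBm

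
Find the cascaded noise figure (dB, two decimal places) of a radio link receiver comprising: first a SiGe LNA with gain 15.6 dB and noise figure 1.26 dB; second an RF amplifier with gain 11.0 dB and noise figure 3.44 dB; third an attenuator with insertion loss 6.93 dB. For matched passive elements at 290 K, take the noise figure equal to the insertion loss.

1.39 dB

Convert to linear (a loss of L dB is a gain of −L dB): F_i = 10^(NF_i/10), G_i = 10^(G_i,dB/10)
  Stage 1: F_1 = 10^(1.26/10) = 1.337, G_1 = 10^(15.6/10) = 36.31
  Stage 2: F_2 = 10^(3.44/10) = 2.208, G_2 = 10^(11.0/10) = 12.59
  Stage 3: F_3 = 10^(6.93/10) = 4.932, G_3 = 10^(−6.93/10) = 0.2028
Friis cascade:
  F = 1.337 + (2.208 − 1)/36.31 + (4.932 − 1)/457.1 = 1.378
NF = 10 log₁₀(1.378) = 1.39 dB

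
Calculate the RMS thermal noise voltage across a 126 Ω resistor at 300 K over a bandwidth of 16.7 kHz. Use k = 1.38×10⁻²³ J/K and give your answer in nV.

187 nV

V_n = √(4kTRB)
4kTRB = 4 × 1.38×10⁻²³ × 300 × 1.26×10² × 1.67×10⁴ = 3.48×10⁻¹⁴ V²
V_n = √(3.48×10⁻¹⁴) = 1.87×10⁻⁷ V = 187 nV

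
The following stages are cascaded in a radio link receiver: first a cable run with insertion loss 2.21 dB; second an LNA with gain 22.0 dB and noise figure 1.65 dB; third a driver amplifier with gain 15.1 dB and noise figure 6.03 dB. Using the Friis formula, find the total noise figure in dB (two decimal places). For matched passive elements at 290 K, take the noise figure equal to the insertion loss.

3.92 dB

Convert to linear (a loss of L dB is a gain of −L dB): F_i = 10^(NF_i/10), G_i = 10^(G_i,dB/10)
  Stage 1: F_1 = 10^(2.21/10) = 1.663, G_1 = 10^(−2.21/10) = 0.6012
  Stage 2: F_2 = 10^(1.65/10) = 1.462, G_2 = 10^(22.0/10) = 158.5
  Stage 3: F_3 = 10^(6.03/10) = 4.009, G_3 = 10^(15.1/10) = 32.36
Friis cascade:
  F = 1.663 + (1.462 − 1)/0.6012 + (4.009 − 1)/95.28 = 2.464
NF = 10 log₁₀(2.464) = 3.92 dB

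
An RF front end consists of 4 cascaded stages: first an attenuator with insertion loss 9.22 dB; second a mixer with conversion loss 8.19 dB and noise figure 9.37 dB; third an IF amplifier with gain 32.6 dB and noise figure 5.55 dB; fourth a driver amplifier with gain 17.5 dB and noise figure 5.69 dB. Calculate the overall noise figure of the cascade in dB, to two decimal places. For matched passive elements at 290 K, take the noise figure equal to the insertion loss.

Convert to linear (a loss of L dB is a gain of −L dB): F_i = 10^(NF_i/10), G_i = 10^(G_i,dB/10)
  Stage 1: F_1 = 10^(9.22/10) = 8.356, G_1 = 10^(−9.22/10) = 0.1197
  Stage 2: F_2 = 10^(9.37/10) = 8.650, G_2 = 10^(−8.19/10) = 0.1517
  Stage 3: F_3 = 10^(5.55/10) = 3.589, G_3 = 10^(32.6/10) = 1820
  Stage 4: F_4 = 10^(5.69/10) = 3.707, G_4 = 10^(17.5/10) = 56.23
Friis cascade:
  F = 8.356 + (8.650 − 1)/0.1197 + (3.589 − 1)/0.01816 + (3.707 − 1)/33.04 = 215.0
NF = 10 log₁₀(215.0) = 23.32 dB

23.32 dB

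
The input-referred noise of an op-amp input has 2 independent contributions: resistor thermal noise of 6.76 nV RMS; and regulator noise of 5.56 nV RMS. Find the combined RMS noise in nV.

8.75 nV

Uncorrelated sources add in power (mean-square): V_tot = √(ΣV_i²)
V_tot = √[(6.76×10⁻⁹)² + (5.56×10⁻⁹)²] = 8.75×10⁻⁹ V = 8.75 nV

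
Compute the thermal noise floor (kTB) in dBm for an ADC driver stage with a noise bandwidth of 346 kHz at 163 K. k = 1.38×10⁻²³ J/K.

−121.1 dBm

P_n = kTB = 1.38×10⁻²³ × 163 × 3.46×10⁵ = 7.78×10⁻¹⁶ W
In dBm: 10 log₁₀(7.78×10⁻¹⁶ / 10⁻³) = −121.1 dBm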